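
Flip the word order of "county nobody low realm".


Original: "county nobody low realm"
Words (1..n): county | nobody | low | realm
Reversed (n..1): realm | low | nobody | county
Result = "realm low nobody county"


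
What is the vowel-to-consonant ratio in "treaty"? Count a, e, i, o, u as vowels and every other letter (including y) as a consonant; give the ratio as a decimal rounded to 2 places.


Word: "treaty"
Vowels (a,e,i,o,u): 2
Consonants: 4
Ratio = 2/4
= 0.50


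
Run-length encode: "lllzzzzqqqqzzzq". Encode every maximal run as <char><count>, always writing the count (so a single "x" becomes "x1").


String: "lllzzzzqqqqzzzq"
Scanning for consecutive runs:
  'l' x 3
  'z' x 4
  'q' x 4
  'z' x 3
  'q' x 1
RLE = "l3z4q4z3q1"


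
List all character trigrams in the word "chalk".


Word: "chalk" (length 5)
Number of trigrams = 5 - 3 + 1 = 3
  Position 0: "cha"
  Position 1: "hal"
  Position 2: "alk"
Trigrams = "cha", "hal", "alk"


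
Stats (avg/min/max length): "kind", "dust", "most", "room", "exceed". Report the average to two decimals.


Lengths: "kind"=4, "dust"=4, "most"=4, "room"=4, "exceed"=6
Sum = 22, Count = 5
Average = 22/5 = 4.40
= avg=4.40, min=4, max=6


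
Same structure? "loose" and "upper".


Pattern of "loose": [0, 1, 1, 2, 3]
Pattern of "upper": [0, 1, 1, 2, 3]
Patterns match
Same pattern = Yes


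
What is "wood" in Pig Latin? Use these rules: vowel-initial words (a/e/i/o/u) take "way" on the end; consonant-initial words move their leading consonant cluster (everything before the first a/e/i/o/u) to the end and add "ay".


Word: "wood"
Starts with consonant(s) → move to end, add 'ay'
Consonant cluster: "w"
Pig Latin = "oodway"


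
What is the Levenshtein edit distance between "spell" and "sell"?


Word 1: "spell" (length 5)
Word 2: "sell" (length 4)
One optimal edit sequence (insert/delete/substitute each cost 1):
  1. keep 's'
  2. delete 'p'  (+1)
  3. keep 'e'
  4. keep 'l'
  5. keep 'l'
Total edit operations: 1
Edit distance = 1


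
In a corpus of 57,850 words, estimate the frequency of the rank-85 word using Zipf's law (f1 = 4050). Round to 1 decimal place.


Zipf's law: f(r) = f(1) / r
f(1) = 4050
f(85) = 4050 / 85
= 47.6 occurrences


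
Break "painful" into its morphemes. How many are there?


Word: "painful"
Morphemes: pain + -ful
Each morpheme carries meaning
= 2 morphemes


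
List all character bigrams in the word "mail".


Word: "mail" (length 4)
Number of bigrams = 4 - 2 + 1 = 3
  Position 0: "ma"
  Position 1: "ai"
  Position 2: "il"
Bigrams = "ma", "ai", "il"


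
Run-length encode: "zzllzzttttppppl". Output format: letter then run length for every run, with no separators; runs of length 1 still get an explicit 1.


String: "zzllzzttttppppl"
Scanning for consecutive runs:
  'z' x 2
  'l' x 2
  'z' x 2
  't' x 4
  'p' x 4
  'l' x 1
RLE = "z2l2z2t4p4l1"


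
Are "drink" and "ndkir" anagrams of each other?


Word 1: "drink" → sorted: diknr
Word 2: "ndkir" → sorted: diknr
Same letters? diknr == diknr
Anagram = Yes


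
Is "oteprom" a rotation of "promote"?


Word: "promote", Candidate: "oteprom"
Method: check if candidate is substring of word+word
"promotepromote" contains "oteprom"? Yes
Is rotation = Yes


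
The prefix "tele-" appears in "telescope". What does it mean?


Prefix: tele-
Example: telescope = tele- + scope
Meaning = distant


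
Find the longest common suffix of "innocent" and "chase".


Word 1: "innocent"
Word 2: "chase"
Comparing from end:
  Pos -1: 't' != 'e' (stop)
LCS = "" (length 0)


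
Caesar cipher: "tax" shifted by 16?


Word: "tax"
Shift: 16
Each letter → (letter + shift) mod 26:
  't' (19) + 16 = 9 → 'j'
  'a' (0) + 16 = 16 → 'q'
  'x' (23) + 16 = 13 → 'n'
Result = "jqn"


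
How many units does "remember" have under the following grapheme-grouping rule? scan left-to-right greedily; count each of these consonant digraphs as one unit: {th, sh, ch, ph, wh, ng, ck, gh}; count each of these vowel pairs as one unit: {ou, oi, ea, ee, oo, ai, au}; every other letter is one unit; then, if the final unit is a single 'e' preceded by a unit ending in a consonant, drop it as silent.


Word: "remember" (8 letters)
Left-to-right scan:
  (1) 'r' (letter)
  (2) 'e' (letter)
  (3) 'm' (letter)
  (4) 'e' (letter)
  (5) 'm' (letter)
  (6) 'b' (letter)
  (7) 'e' (letter)
  (8) 'r' (letter)
Units from scan: 8
Sound units = 8 units


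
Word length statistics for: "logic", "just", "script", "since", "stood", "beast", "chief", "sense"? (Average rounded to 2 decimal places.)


Lengths: "logic"=5, "just"=4, "script"=6, "since"=5, "stood"=5, "beast"=5, "chief"=5, "sense"=5
Sum = 40, Count = 8
Average = 40/8 = 5.00
= avg=5.00, min=4, max=6


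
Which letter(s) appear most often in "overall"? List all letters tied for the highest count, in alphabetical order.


Word: "overall"
Letter counts:
  'a': 1
  'e': 1
  'l': 2
  'o': 1
  'r': 1
  'v': 1
Maximum count = 2
Most frequent = 'l' (2 times each)


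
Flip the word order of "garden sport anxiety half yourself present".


Original: "garden sport anxiety half yourself present"
Words (1..n): garden | sport | anxiety | half | yourself | present
Reversed (n..1): present | yourself | half | anxiety | sport | garden
Result = "present yourself half anxiety sport garden"


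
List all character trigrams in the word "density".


Word: "density" (length 7)
Number of trigrams = 7 - 3 + 1 = 5
  Position 0: "den"
  Position 1: "ens"
  Position 2: "nsi"
  Position 3: "sit"
  Position 4: "ity"
Trigrams = "den", "ens", "nsi", "sit", "ity"


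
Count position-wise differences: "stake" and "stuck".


Comparing character by character (same length = 5):
  Pos 0: 's' vs 's' =
  Pos 1: 't' vs 't' =
  Pos 2: 'a' vs 'u' !=
  Pos 3: 'k' vs 'c' !=
  Pos 4: 'e' vs 'k' !=
Hamming distance = 3


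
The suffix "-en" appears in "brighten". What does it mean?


Suffix: -en
As in: brighten -> bright + -en
Meaning = to make / become


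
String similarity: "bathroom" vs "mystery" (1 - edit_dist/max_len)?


Word 1: "bathroom" (length 8)
Word 2: "mystery" (length 7)
One optimal edit sequence:
  1. insert 'm'  (+1)
  2. substitute 'b' -> 'y'  (+1)
  3. substitute 'a' -> 's'  (+1)
  4. keep 't'
  5. substitute 'h' -> 'e'  (+1)
  6. keep 'r'
  7. delete 'o'  (+1)
  8. delete 'o'  (+1)
  9. substitute 'm' -> 'y'  (+1)
Edit distance = 7
Max length = max(8, 7) = 8
Similarity = 1 - 7/8
= 0.1250


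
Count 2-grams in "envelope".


Word: "envelope" (length 8)
Number of 2-grams = length - 2 + 1 = 8 - 2 + 1
= 7


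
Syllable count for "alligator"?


Word: "alligator"
Syllable breakdown: al-li-ga-tor
Counting: 4 parts
= 4 syllables


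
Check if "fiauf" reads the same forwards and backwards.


Word: "fiauf"
Reversed: "fuaif"
Forward == Backward? fiauf != fuaif
Palindrome = No


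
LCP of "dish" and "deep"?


Word 1: "dish"
Word 2: "deep"
Comparing from start:
  Pos 0: 'd' == 'd'
  Pos 1: 'i' != 'e' (stop)
LCP = "d" (length 1)


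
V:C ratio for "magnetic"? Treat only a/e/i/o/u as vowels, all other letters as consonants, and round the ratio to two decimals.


Word: "magnetic"
Vowels (a,e,i,o,u): 3
Consonants: 5
Ratio = 3/5
= 0.60


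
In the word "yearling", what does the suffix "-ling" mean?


Suffix: -ling
As in: yearling -> year + -ling
Meaning = small / young


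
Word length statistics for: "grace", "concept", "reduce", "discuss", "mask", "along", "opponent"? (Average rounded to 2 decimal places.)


Lengths: "grace"=5, "concept"=7, "reduce"=6, "discuss"=7, "mask"=4, "along"=5, "opponent"=8
Sum = 42, Count = 7
Average = 42/7 = 6.00
= avg=6.00, min=4, max=8


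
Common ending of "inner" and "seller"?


Word 1: "inner"
Word 2: "seller"
Comparing from end:
  Pos -1: 'r' == 'r'
  Pos -2: 'e' == 'e'
  Pos -3: 'n' != 'l' (stop)
LCS = "er" (length 2)


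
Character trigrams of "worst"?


Word: "worst" (length 5)
Number of trigrams = 5 - 3 + 1 = 3
  Position 0: "wor"
  Position 1: "ors"
  Position 2: "rst"
Trigrams = "wor", "ors", "rst"


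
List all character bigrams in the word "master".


Word: "master" (length 6)
Number of bigrams = 6 - 2 + 1 = 5
  Position 0: "ma"
  Position 1: "as"
  Position 2: "st"
  Position 3: "te"
  Position 4: "er"
Bigrams = "ma", "as", "st", "te", "er"


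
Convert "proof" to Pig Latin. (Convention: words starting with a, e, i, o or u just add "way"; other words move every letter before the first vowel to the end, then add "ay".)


Word: "proof"
Starts with consonant(s) → move to end, add 'ay'
Consonant cluster: "pr"
Pig Latin = "oofpray"


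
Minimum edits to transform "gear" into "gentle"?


Word 1: "gear" (length 4)
Word 2: "gentle" (length 6)
One optimal edit sequence (insert/delete/substitute each cost 1):
  1. keep 'g'
  2. keep 'e'
  3. insert 'n'  (+1)
  4. insert 't'  (+1)
  5. substitute 'a' -> 'l'  (+1)
  6. substitute 'r' -> 'e'  (+1)
Total edit operations: 4
Edit distance = 4


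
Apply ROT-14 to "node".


Word: "node"
Shift: 14
Each letter → (letter + shift) mod 26:
  'n' (13) + 14 = 1 → 'b'
  'o' (14) + 14 = 2 → 'c'
  'd' (3) + 14 = 17 → 'r'
  'e' (4) + 14 = 18 → 's'
Result = "bcrs"


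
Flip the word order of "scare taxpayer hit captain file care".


Original: "scare taxpayer hit captain file care"
Words (1..n): scare | taxpayer | hit | captain | file | care
Reversed (n..1): care | file | captain | hit | taxpayer | scare
Result = "care file captain hit taxpayer scare"


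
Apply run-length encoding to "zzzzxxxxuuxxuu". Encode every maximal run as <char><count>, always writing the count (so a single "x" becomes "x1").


String: "zzzzxxxxuuxxuu"
Scanning for consecutive runs:
  'z' x 4
  'x' x 4
  'u' x 2
  'x' x 2
  'u' x 2
RLE = "z4x4u2x2u2"


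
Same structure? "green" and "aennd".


Pattern of "green": [0, 1, 2, 2, 3]
Pattern of "aennd": [0, 1, 2, 2, 3]
Patterns match
Same pattern = Yes


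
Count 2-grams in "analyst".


Word: "analyst" (length 7)
Number of 2-grams = length - 2 + 1 = 7 - 2 + 1
= 6


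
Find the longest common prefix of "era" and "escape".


Word 1: "era"
Word 2: "escape"
Comparing from start:
  Pos 0: 'e' == 'e'
  Pos 1: 'r' != 's' (stop)
LCP = "e" (length 1)


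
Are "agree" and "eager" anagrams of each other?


Word 1: "agree" → sorted: aeegr
Word 2: "eager" → sorted: aeegr
Same letters? aeegr == aeegr
Anagram = Yes


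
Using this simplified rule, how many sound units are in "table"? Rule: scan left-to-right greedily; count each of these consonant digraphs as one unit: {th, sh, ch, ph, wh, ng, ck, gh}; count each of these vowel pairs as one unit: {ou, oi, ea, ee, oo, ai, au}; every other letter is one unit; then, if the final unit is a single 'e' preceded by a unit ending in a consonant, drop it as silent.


Word: "table" (5 letters)
Left-to-right scan:
  1. 't' (letter)
  2. 'a' (letter)
  3. 'b' (letter)
  4. 'l' (letter)
  5. 'e' (letter)
Units from scan: 5
Final unit is 'e' after a consonant -> drop as silent (-1)
Sound units = 4 units


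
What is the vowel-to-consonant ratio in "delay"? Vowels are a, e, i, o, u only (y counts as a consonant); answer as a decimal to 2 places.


Word: "delay"
Vowels (a,e,i,o,u): 2
Consonants: 3
Ratio = 2/3
= 0.67


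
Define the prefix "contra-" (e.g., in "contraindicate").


Prefix: contra-
Example: contraindicate = contra- + indicate
Meaning = against


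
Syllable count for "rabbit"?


Word: "rabbit"
Syllable breakdown: rab / bit
Counting: 2 parts
= 2 syllables


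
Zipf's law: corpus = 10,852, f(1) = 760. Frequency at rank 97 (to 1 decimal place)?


Zipf's law: f(r) = f(1) / r
f(1) = 760
f(97) = 760 / 97
= 7.8 occurrences


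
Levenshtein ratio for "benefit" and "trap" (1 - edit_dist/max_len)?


Word 1: "benefit" (length 7)
Word 2: "trap" (length 4)
One optimal edit sequence:
  1. delete 'b'  (+1)
  2. delete 'e'  (+1)
  3. delete 'n'  (+1)
  4. substitute 'e' -> 't'  (+1)
  5. substitute 'f' -> 'r'  (+1)
  6. substitute 'i' -> 'a'  (+1)
  7. substitute 't' -> 'p'  (+1)
Edit distance = 7
Max length = max(7, 4) = 7
Similarity = 1 - 7/7
= 0.0000


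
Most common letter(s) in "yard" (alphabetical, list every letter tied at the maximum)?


Word: "yard"
Letter counts:
  'a': 1
  'd': 1
  'r': 1
  'y': 1
Maximum count = 1
Most frequent = 'a', 'd', 'r', 'y' (1 time each)


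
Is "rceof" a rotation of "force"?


Word: "force", Candidate: "rceof"
Method: check if candidate is substring of word+word
"forceforce" contains "rceof"? No
Is rotation = No


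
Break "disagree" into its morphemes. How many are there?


Word: "disagree"
Morphemes: dis- + agree
Each morpheme carries meaning
= 2 morphemes


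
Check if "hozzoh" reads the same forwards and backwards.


Word: "hozzoh"
Reversed: "hozzoh"
Forward == Backward? hozzoh == hozzoh
Palindrome = Yes


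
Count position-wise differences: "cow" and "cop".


Comparing character by character (same length = 3):
  Pos 0: 'c' vs 'c' =
  Pos 1: 'o' vs 'o' =
  Pos 2: 'w' vs 'p' !=
Hamming distance = 1


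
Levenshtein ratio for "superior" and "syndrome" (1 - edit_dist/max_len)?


Word 1: "superior" (length 8)
Word 2: "syndrome" (length 8)
One optimal edit sequence:
  1. keep 's'
  2. substitute 'u' -> 'y'  (+1)
  3. substitute 'p' -> 'n'  (+1)
  4. substitute 'e' -> 'd'  (+1)
  5. keep 'r'
  6. substitute 'i' -> 'o'  (+1)
  7. substitute 'o' -> 'm'  (+1)
  8. substitute 'r' -> 'e'  (+1)
Edit distance = 6
Max length = max(8, 8) = 8
Similarity = 1 - 6/8
= 0.2500


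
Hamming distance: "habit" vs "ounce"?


Comparing character by character (same length = 5):
  Pos 0: 'h' vs 'o' !=
  Pos 1: 'a' vs 'u' !=
  Pos 2: 'b' vs 'n' !=
  Pos 3: 'i' vs 'c' !=
  Pos 4: 't' vs 'e' !=
Hamming distance = 5


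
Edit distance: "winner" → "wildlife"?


Word 1: "winner" (length 6)
Word 2: "wildlife" (length 8)
One optimal edit sequence (insert/delete/substitute each cost 1):
  1. keep 'w'
  2. keep 'i'
  3. insert 'l'  (+1)
  4. insert 'd'  (+1)
  5. substitute 'n' -> 'l'  (+1)
  6. substitute 'n' -> 'i'  (+1)
  7. substitute 'e' -> 'f'  (+1)
  8. substitute 'r' -> 'e'  (+1)
Total edit operations: 6
Edit distance = 6


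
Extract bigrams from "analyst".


Word: "analyst" (length 7)
Number of bigrams = 7 - 2 + 1 = 6
  Position 0: "an"
  Position 1: "na"
  Position 2: "al"
  Position 3: "ly"
  Position 4: "ys"
  Position 5: "st"
Bigrams = "an", "na", "al", "ly", "ys", "st"


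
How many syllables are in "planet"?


Word: "planet"
Syllable breakdown: plan / et
Counting: 2 parts
= 2 syllables


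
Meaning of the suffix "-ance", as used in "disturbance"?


Suffix: -ance
As in: disturbance -> disturb + -ance
Meaning = state of


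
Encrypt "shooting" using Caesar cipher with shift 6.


Word: "shooting"
Shift: 6
Each letter → (letter + shift) mod 26:
  's' (18) + 6 = 24 → 'y'
  'h' (7) + 6 = 13 → 'n'
  'o' (14) + 6 = 20 → 'u'
  'o' (14) + 6 = 20 → 'u'
  't' (19) + 6 = 25 → 'z'
  'i' (8) + 6 = 14 → 'o'
  'n' (13) + 6 = 19 → 't'
  'g' (6) + 6 = 12 → 'm'
Result = "ynuuzotm"


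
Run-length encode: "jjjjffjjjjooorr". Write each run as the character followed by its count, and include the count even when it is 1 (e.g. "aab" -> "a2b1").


String: "jjjjffjjjjooorr"
Scanning for consecutive runs:
  'j' x 4
  'f' x 2
  'j' x 4
  'o' x 3
  'r' x 2
RLE = "j4f2j4o3r2"


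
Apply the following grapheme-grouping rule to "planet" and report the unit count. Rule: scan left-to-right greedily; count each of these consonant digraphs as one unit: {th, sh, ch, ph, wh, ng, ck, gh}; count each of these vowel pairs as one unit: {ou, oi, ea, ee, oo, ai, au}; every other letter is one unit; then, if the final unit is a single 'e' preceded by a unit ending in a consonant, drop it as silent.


Word: "planet" (6 letters)
Left-to-right scan:
  1. 'p' (letter)
  2. 'l' (letter)
  3. 'a' (letter)
  4. 'n' (letter)
  5. 'e' (letter)
  6. 't' (letter)
Units from scan: 6
Sound units = 6 units


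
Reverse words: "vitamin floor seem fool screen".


Original: "vitamin floor seem fool screen"
Words (1..n): vitamin | floor | seem | fool | screen
Reversed (n..1): screen | fool | seem | floor | vitamin
Result = "screen fool seem floor vitamin"


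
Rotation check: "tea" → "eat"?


Word: "tea", Candidate: "eat"
Method: check if candidate is substring of word+word
"teatea" contains "eat"? Yes
Is rotation = Yes


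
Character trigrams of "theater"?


Word: "theater" (length 7)
Number of trigrams = 7 - 3 + 1 = 5
  Position 0: "the"
  Position 1: "hea"
  Position 2: "eat"
  Position 3: "ate"
  Position 4: "ter"
Trigrams = "the", "hea", "eat", "ate", "ter"


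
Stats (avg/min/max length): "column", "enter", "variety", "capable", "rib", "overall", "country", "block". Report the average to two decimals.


Lengths: "column"=6, "enter"=5, "variety"=7, "capable"=7, "rib"=3, "overall"=7, "country"=7, "block"=5
Sum = 47, Count = 8
Average = 47/8 = 5.88
= avg=5.88, min=3, max=7


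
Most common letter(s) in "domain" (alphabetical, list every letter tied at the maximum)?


Word: "domain"
Letter counts:
  'a': 1
  'd': 1
  'i': 1
  'm': 1
  'n': 1
  'o': 1
Maximum count = 1
Most frequent = 'a', 'd', 'i', 'm', 'n', 'o' (1 time each)


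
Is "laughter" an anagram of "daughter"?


Word 1: "daughter" → sorted: adeghrtu
Word 2: "laughter" → sorted: aeghlrtu
Same letters? adeghrtu != aeghlrtu
Anagram = No


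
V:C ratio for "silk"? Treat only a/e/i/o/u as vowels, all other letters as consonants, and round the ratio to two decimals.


Word: "silk"
Vowels (a,e,i,o,u): 1
Consonants: 3
Ratio = 1/3
= 0.33


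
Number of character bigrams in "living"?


Word: "living" (length 6)
Number of 2-grams = length - 2 + 1 = 6 - 2 + 1
= 5


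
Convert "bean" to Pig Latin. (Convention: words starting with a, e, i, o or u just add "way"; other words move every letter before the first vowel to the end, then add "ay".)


Word: "bean"
Starts with consonant(s) → move to end, add 'ay'
Consonant cluster: "b"
Pig Latin = "eanbay"


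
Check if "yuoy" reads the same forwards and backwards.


Word: "yuoy"
Reversed: "youy"
Forward == Backward? yuoy != youy
Palindrome = No


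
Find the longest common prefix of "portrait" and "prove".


Word 1: "portrait"
Word 2: "prove"
Comparing from start:
  Pos 0: 'p' == 'p'
  Pos 1: 'o' != 'r' (stop)
LCP = "p" (length 1)


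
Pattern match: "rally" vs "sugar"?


Pattern of "rally": [0, 1, 2, 2, 3]
Pattern of "sugar": [0, 1, 2, 3, 4]
Patterns do not match
Same pattern = No


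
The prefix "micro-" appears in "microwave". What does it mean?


Prefix: micro-
Example: microwave (micro- + wave)
Meaning = small


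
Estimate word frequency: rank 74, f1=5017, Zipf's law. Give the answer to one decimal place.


Zipf's law: f(r) = f(1) / r
f(1) = 5017
f(74) = 5017 / 74
= 67.8 occurrences


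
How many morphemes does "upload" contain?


Word: "upload"
Morphemes: up- | load
Each morpheme carries meaning
= 2 morphemes


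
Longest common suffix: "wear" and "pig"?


Word 1: "wear"
Word 2: "pig"
Comparing from end:
  Pos -1: 'r' != 'g' (stop)
LCS = "" (length 0)


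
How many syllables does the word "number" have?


Word: "number"
Syllable breakdown: num-ber
Counting: 2 parts
= 2 syllables


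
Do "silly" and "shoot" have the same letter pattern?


Pattern of "silly": [0, 1, 2, 2, 3]
Pattern of "shoot": [0, 1, 2, 2, 3]
Patterns match
Same pattern = Yes


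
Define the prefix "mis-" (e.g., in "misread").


Prefix: mis-
As in: misread -> mis- + read
Meaning = wrongly


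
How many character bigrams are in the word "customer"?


Word: "customer" (length 8)
Number of 2-grams = length - 2 + 1 = 8 - 2 + 1
= 7


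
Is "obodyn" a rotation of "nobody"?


Word: "nobody", Candidate: "obodyn"
Method: check if candidate is substring of word+word
"nobodynobody" contains "obodyn"? Yes
Is rotation = Yes


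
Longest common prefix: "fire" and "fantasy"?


Word 1: "fire"
Word 2: "fantasy"
Comparing from start:
  Pos 0: 'f' == 'f'
  Pos 1: 'i' != 'a' (stop)
LCP = "f" (length 1)


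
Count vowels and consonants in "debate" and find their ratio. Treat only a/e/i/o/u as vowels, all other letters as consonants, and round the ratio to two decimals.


Word: "debate"
Vowels (a,e,i,o,u): 3
Consonants: 3
Ratio = 3/3
= 1.00


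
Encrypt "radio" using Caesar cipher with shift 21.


Word: "radio"
Shift: 21
Each letter → (letter + shift) mod 26:
  'r' (17) + 21 = 12 → 'm'
  'a' (0) + 21 = 21 → 'v'
  'd' (3) + 21 = 24 → 'y'
  'i' (8) + 21 = 3 → 'd'
  'o' (14) + 21 = 9 → 'j'
Result = "mvydj"


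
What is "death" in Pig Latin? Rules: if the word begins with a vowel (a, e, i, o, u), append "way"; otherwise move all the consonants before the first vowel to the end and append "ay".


Word: "death"
Starts with consonant(s) → move to end, add 'ay'
Consonant cluster: "d"
Pig Latin = "eathday"


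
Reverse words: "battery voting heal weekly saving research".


Original: "battery voting heal weekly saving research"
Words (1..n): battery | voting | heal | weekly | saving | research
Reversed (n..1): research | saving | weekly | heal | voting | battery
Result = "research saving weekly heal voting battery"


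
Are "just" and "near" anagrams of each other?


Word 1: "just" → sorted: jstu
Word 2: "near" → sorted: aenr
Same letters? jstu != aenr
Anagram = No


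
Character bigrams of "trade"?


Word: "trade" (length 5)
Number of bigrams = 5 - 2 + 1 = 4
  Position 0: "tr"
  Position 1: "ra"
  Position 2: "ad"
  Position 3: "de"
Bigrams = "tr", "ra", "ad", "de"


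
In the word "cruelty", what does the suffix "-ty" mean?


Suffix: -ty
Example: cruelty = cruel + -ty
Meaning = quality of


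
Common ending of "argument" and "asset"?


Word 1: "argument"
Word 2: "asset"
Comparing from end:
  Pos -1: 't' == 't'
  Pos -2: 'n' != 'e' (stop)
LCS = "t" (length 1)


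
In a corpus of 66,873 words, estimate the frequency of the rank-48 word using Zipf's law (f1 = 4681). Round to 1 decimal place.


Zipf's law: f(r) = f(1) / r
f(1) = 4681
f(48) = 4681 / 48
= 97.5 occurrences


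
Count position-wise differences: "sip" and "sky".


Comparing character by character (same length = 3):
  Pos 0: 's' vs 's' =
  Pos 1: 'i' vs 'k' !=
  Pos 2: 'p' vs 'y' !=
Hamming distance = 2


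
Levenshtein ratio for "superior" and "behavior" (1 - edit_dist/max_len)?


Word 1: "superior" (length 8)
Word 2: "behavior" (length 8)
One optimal edit sequence:
  1. substitute 's' -> 'b'  (+1)
  2. substitute 'u' -> 'e'  (+1)
  3. substitute 'p' -> 'h'  (+1)
  4. substitute 'e' -> 'a'  (+1)
  5. substitute 'r' -> 'v'  (+1)
  6. keep 'i'
  7. keep 'o'
  8. keep 'r'
Edit distance = 5
Max length = max(8, 8) = 8
Similarity = 1 - 5/8
= 0.3750


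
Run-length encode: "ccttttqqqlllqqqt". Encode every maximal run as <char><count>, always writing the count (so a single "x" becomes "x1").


String: "ccttttqqqlllqqqt"
Scanning for consecutive runs:
  'c' x 2
  't' x 4
  'q' x 3
  'l' x 3
  'q' x 3
  't' x 1
RLE = "c2t4q3l3q3t1"


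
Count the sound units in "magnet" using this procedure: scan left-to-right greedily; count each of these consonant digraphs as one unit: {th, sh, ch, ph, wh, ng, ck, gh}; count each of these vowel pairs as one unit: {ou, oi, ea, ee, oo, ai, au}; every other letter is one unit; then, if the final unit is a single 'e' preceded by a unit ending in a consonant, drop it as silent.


Word: "magnet" (6 letters)
Left-to-right scan:
  1. 'm' (letter)
  2. 'a' (letter)
  3. 'g' (letter)
  4. 'n' (letter)
  5. 'e' (letter)
  6. 't' (letter)
Units from scan: 6
Sound units = 6 units


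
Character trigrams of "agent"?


Word: "agent" (length 5)
Number of trigrams = 5 - 3 + 1 = 3
  Position 0: "age"
  Position 1: "gen"
  Position 2: "ent"
Trigrams = "age", "gen", "ent"


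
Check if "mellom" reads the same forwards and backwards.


Word: "mellom"
Reversed: "mollem"
Forward == Backward? mellom != mollem
Palindrome = No


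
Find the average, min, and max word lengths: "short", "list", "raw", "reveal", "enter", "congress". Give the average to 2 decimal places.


Lengths: "short"=5, "list"=4, "raw"=3, "reveal"=6, "enter"=5, "congress"=8
Sum = 31, Count = 6
Average = 31/6 = 5.17
= avg=5.17, min=3, max=8


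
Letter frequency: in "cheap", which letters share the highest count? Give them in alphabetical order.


Word: "cheap"
Letter counts:
  'a': 1
  'c': 1
  'e': 1
  'h': 1
  'p': 1
Maximum count = 1
Most frequent = 'a', 'c', 'e', 'h', 'p' (1 time each)


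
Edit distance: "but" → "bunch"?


Word 1: "but" (length 3)
Word 2: "bunch" (length 5)
One optimal edit sequence (insert/delete/substitute each cost 1):
  1. keep 'b'
  2. keep 'u'
  3. insert 'n'  (+1)
  4. insert 'c'  (+1)
  5. substitute 't' -> 'h'  (+1)
Total edit operations: 3
Edit distance = 3


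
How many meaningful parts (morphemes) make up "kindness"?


Word: "kindness"
Morphemes: kind | -ness
Each morpheme carries meaning
= 2 morphemes


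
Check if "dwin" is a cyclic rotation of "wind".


Word: "wind", Candidate: "dwin"
Method: check if candidate is substring of word+word
"windwind" contains "dwin"? Yes
Is rotation = Yes


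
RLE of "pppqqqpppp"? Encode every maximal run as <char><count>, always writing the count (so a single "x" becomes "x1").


String: "pppqqqpppp"
Scanning for consecutive runs:
  'p' x 3
  'q' x 3
  'p' x 4
RLE = "p3q3p4"


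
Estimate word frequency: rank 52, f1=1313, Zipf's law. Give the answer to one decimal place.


Zipf's law: f(r) = f(1) / r
f(1) = 1313
f(52) = 1313 / 52
= 25.3 occurrences


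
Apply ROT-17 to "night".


Word: "night"
Shift: 17
Each letter → (letter + shift) mod 26:
  'n' (13) + 17 = 4 → 'e'
  'i' (8) + 17 = 25 → 'z'
  'g' (6) + 17 = 23 → 'x'
  'h' (7) + 17 = 24 → 'y'
  't' (19) + 17 = 10 → 'k'
Result = "ezxyk"


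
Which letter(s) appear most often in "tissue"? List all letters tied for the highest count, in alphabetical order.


Word: "tissue"
Letter counts:
  'e': 1
  'i': 1
  's': 2
  't': 1
  'u': 1
Maximum count = 2
Most frequent = 's' (2 times each)


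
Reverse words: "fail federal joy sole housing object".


Original: "fail federal joy sole housing object"
Words (1..n): fail | federal | joy | sole | housing | object
Reversed (n..1): object | housing | sole | joy | federal | fail
Result = "object housing sole joy federal fail"


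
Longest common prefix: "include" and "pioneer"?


Word 1: "include"
Word 2: "pioneer"
Comparing from start:
  Pos 0: 'i' != 'p' (stop)
LCP = "" (length 0)


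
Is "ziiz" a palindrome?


Word: "ziiz"
Reversed: "ziiz"
Forward == Backward? ziiz == ziiz
Palindrome = Yes


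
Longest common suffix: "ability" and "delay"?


Word 1: "ability"
Word 2: "delay"
Comparing from end:
  Pos -1: 'y' == 'y'
  Pos -2: 't' != 'a' (stop)
LCS = "y" (length 1)


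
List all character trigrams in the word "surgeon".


Word: "surgeon" (length 7)
Number of trigrams = 7 - 3 + 1 = 5
  Position 0: "sur"
  Position 1: "urg"
  Position 2: "rge"
  Position 3: "geo"
  Position 4: "eon"
Trigrams = "sur", "urg", "rge", "geo", "eon"


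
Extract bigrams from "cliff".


Word: "cliff" (length 5)
Number of bigrams = 5 - 2 + 1 = 4
  Position 0: "cl"
  Position 1: "li"
  Position 2: "if"
  Position 3: "ff"
Bigrams = "cl", "li", "if", "ff"


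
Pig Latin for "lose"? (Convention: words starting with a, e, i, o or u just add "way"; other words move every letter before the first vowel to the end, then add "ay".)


Word: "lose"
Starts with consonant(s) → move to end, add 'ay'
Consonant cluster: "l"
Pig Latin = "oselay"


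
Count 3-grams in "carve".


Word: "carve" (length 5)
Number of 3-grams = length - 3 + 1 = 5 - 3 + 1
= 3


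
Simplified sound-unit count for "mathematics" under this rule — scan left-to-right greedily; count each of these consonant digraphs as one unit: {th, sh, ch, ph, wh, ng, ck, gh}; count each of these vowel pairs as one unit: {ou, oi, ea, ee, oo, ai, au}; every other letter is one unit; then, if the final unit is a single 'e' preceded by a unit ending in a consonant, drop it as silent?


Word: "mathematics" (11 letters)
Left-to-right scan:
  [1] 'm' (letter)
  [2] 'a' (letter)
  [3] 'th' (digraph)
  [4] 'e' (letter)
  [5] 'm' (letter)
  [6] 'a' (letter)
  [7] 't' (letter)
  [8] 'i' (letter)
  [9] 'c' (letter)
  [10] 's' (letter)
Units from scan: 10
Sound units = 10 units


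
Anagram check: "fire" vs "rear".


Word 1: "fire" → sorted: efir
Word 2: "rear" → sorted: aerr
Same letters? efir != aerr
Anagram = No


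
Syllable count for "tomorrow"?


Word: "tomorrow"
Syllable breakdown: to / mor / row
Counting: 3 parts
= 3 syllables


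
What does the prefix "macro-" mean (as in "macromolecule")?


Prefix: macro-
As in: macromolecule -> macro- + molecule
Meaning = large


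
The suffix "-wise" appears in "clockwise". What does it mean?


Suffix: -wise
Example: clockwise = clock + -wise
Meaning = in the manner of


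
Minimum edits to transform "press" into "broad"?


Word 1: "press" (length 5)
Word 2: "broad" (length 5)
One optimal edit sequence (insert/delete/substitute each cost 1):
  1. substitute 'p' -> 'b'  (+1)
  2. keep 'r'
  3. substitute 'e' -> 'o'  (+1)
  4. substitute 's' -> 'a'  (+1)
  5. substitute 's' -> 'd'  (+1)
Total edit operations: 4
Edit distance = 4


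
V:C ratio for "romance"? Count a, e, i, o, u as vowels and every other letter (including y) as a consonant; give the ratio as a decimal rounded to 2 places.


Word: "romance"
Vowels (a,e,i,o,u): 3
Consonants: 4
Ratio = 3/4
= 0.75


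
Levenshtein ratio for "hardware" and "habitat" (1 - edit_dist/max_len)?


Word 1: "hardware" (length 8)
Word 2: "habitat" (length 7)
One optimal edit sequence:
  1. keep 'h'
  2. keep 'a'
  3. substitute 'r' -> 'b'  (+1)
  4. substitute 'd' -> 'i'  (+1)
  5. substitute 'w' -> 't'  (+1)
  6. keep 'a'
  7. delete 'r'  (+1)
  8. substitute 'e' -> 't'  (+1)
Edit distance = 5
Max length = max(8, 7) = 8
Similarity = 1 - 5/8
= 0.3750


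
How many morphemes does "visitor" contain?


Word: "visitor"
Morphemes: visit | -or
Each morpheme carries meaning
= 2 morphemes


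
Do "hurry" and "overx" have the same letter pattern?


Pattern of "hurry": [0, 1, 2, 2, 3]
Pattern of "overx": [0, 1, 2, 3, 4]
Patterns do not match
Same pattern = No


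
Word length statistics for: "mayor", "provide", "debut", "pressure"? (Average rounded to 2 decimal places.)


Lengths: "mayor"=5, "provide"=7, "debut"=5, "pressure"=8
Sum = 25, Count = 4
Average = 25/4 = 6.25
= avg=6.25, min=5, max=8


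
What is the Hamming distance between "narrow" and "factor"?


Comparing character by character (same length = 6):
  Pos 0: 'n' vs 'f' !=
  Pos 1: 'a' vs 'a' =
  Pos 2: 'r' vs 'c' !=
  Pos 3: 'r' vs 't' !=
  Pos 4: 'o' vs 'o' =
  Pos 5: 'w' vs 'r' !=
Hamming distance = 4


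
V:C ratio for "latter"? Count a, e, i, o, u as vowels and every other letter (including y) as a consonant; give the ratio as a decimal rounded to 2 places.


Word: "latter"
Vowels (a,e,i,o,u): 2
Consonants: 4
Ratio = 2/4
= 0.50


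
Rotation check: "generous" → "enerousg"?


Word: "generous", Candidate: "enerousg"
Method: check if candidate is substring of word+word
"generousgenerous" contains "enerousg"? Yes
Is rotation = Yes


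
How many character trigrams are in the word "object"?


Word: "object" (length 6)
Number of 3-grams = length - 3 + 1 = 6 - 3 + 1
= 4


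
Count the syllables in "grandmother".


Word: "grandmother"
Syllable breakdown: grand-moth-er
Counting: 3 parts
= 3 syllables


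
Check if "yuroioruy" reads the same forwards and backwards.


Word: "yuroioruy"
Reversed: "yuroioruy"
Forward == Backward? yuroioruy == yuroioruy
Palindrome = Yes


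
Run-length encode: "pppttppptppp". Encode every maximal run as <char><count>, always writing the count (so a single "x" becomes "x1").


String: "pppttppptppp"
Scanning for consecutive runs:
  'p' x 3
  't' x 2
  'p' x 3
  't' x 1
  'p' x 3
RLE = "p3t2p3t1p3"


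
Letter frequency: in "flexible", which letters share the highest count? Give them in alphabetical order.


Word: "flexible"
Letter counts:
  'b': 1
  'e': 2
  'f': 1
  'i': 1
  'l': 2
  'x': 1
Maximum count = 2
Most frequent = 'e', 'l' (2 times each)


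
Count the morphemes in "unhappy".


Word: "unhappy"
Morphemes: un- / happy
Each morpheme carries meaning
= 2 morphemes


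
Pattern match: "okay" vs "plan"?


Pattern of "okay": [0, 1, 2, 3]
Pattern of "plan": [0, 1, 2, 3]
Patterns match
Same pattern = Yes


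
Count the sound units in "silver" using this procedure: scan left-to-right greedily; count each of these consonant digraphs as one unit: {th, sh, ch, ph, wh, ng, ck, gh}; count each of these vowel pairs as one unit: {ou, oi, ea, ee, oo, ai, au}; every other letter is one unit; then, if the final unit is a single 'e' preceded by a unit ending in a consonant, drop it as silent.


Word: "silver" (6 letters)
Left-to-right scan:
  (1) 's' (letter)
  (2) 'i' (letter)
  (3) 'l' (letter)
  (4) 'v' (letter)
  (5) 'e' (letter)
  (6) 'r' (letter)
Units from scan: 6
Sound units = 6 units


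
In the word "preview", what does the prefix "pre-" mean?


Prefix: pre-
Example: preview (pre- + view)
Meaning = before


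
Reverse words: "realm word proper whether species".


Original: "realm word proper whether species"
Words (1..n): realm | word | proper | whether | species
Reversed (n..1): species | whether | proper | word | realm
Result = "species whether proper word realm"


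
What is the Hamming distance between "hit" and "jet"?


Comparing character by character (same length = 3):
  Pos 0: 'h' vs 'j' !=
  Pos 1: 'i' vs 'e' !=
  Pos 2: 't' vs 't' =
Hamming distance = 2


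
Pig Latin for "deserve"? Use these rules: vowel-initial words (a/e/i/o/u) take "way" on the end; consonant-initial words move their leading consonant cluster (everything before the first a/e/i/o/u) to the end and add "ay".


Word: "deserve"
Starts with consonant(s) → move to end, add 'ay'
Consonant cluster: "d"
Pig Latin = "eserveday"


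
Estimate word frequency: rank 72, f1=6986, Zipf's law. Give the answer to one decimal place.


Zipf's law: f(r) = f(1) / r
f(1) = 6986
f(72) = 6986 / 72
= 97.0 occurrences


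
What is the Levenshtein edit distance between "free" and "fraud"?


Word 1: "free" (length 4)
Word 2: "fraud" (length 5)
One optimal edit sequence (insert/delete/substitute each cost 1):
  1. keep 'f'
  2. keep 'r'
  3. insert 'a'  (+1)
  4. substitute 'e' -> 'u'  (+1)
  5. substitute 'e' -> 'd'  (+1)
Total edit operations: 3
Edit distance = 3


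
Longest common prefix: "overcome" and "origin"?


Word 1: "overcome"
Word 2: "origin"
Comparing from start:
  Pos 0: 'o' == 'o'
  Pos 1: 'v' != 'r' (stop)
LCP = "o" (length 1)


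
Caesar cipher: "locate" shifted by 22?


Word: "locate"
Shift: 22
Each letter → (letter + shift) mod 26:
  'l' (11) + 22 = 7 → 'h'
  'o' (14) + 22 = 10 → 'k'
  'c' (2) + 22 = 24 → 'y'
  'a' (0) + 22 = 22 → 'w'
  't' (19) + 22 = 15 → 'p'
  'e' (4) + 22 = 0 → 'a'
Result = "hkywpa"


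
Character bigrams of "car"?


Word: "car" (length 3)
Number of bigrams = 3 - 2 + 1 = 2
  Position 0: "ca"
  Position 1: "ar"
Bigrams = "ca", "ar"


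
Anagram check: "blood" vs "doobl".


Word 1: "blood" → sorted: bdloo
Word 2: "doobl" → sorted: bdloo
Same letters? bdloo == bdloo
Anagram = Yes


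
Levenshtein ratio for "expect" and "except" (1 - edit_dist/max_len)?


Word 1: "expect" (length 6)
Word 2: "except" (length 6)
One optimal edit sequence:
  1. keep 'e'
  2. keep 'x'
  3. substitute 'p' -> 'c'  (+1)
  4. keep 'e'
  5. substitute 'c' -> 'p'  (+1)
  6. keep 't'
Edit distance = 2
Max length = max(6, 6) = 6
Similarity = 1 - 2/6
= 0.6667


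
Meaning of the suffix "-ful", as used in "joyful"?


Suffix: -ful
Example: joyful (joy + -ful)
Meaning = full of


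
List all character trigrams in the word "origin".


Word: "origin" (length 6)
Number of trigrams = 6 - 3 + 1 = 4
  Position 0: "ori"
  Position 1: "rig"
  Position 2: "igi"
  Position 3: "gin"
Trigrams = "ori", "rig", "igi", "gin"


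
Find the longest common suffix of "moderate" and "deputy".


Word 1: "moderate"
Word 2: "deputy"
Comparing from end:
  Pos -1: 'e' != 'y' (stop)
LCS = "" (length 0)


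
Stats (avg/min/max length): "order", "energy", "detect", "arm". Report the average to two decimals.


Lengths: "order"=5, "energy"=6, "detect"=6, "arm"=3
Sum = 20, Count = 4
Average = 20/4 = 5.00
= avg=5.00, min=3, max=6


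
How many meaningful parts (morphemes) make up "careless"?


Word: "careless"
Morphemes: care / -less
Each morpheme carries meaning
= 2 morphemes


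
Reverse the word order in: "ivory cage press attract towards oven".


Original: "ivory cage press attract towards oven"
Words (1..n): ivory | cage | press | attract | towards | oven
Reversed (n..1): oven | towards | attract | press | cage | ivory
Result = "oven towards attract press cage ivory"


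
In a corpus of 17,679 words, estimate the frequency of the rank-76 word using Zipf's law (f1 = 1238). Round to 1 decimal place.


Zipf's law: f(r) = f(1) / r
f(1) = 1238
f(76) = 1238 / 76
= 16.3 occurrences


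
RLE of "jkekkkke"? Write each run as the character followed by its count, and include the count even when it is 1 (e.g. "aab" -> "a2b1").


String: "jkekkkke"
Scanning for consecutive runs:
  'j' x 1
  'k' x 1
  'e' x 1
  'k' x 4
  'e' x 1
RLE = "j1k1e1k4e1"


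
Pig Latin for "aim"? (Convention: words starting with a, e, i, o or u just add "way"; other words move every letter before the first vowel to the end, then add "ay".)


Word: "aim"
Starts with vowel → add 'way'
Pig Latin = "aimway"


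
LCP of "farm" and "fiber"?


Word 1: "farm"
Word 2: "fiber"
Comparing from start:
  Pos 0: 'f' == 'f'
  Pos 1: 'a' != 'i' (stop)
LCP = "f" (length 1)


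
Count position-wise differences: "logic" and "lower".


Comparing character by character (same length = 5):
  Pos 0: 'l' vs 'l' =
  Pos 1: 'o' vs 'o' =
  Pos 2: 'g' vs 'w' !=
  Pos 3: 'i' vs 'e' !=
  Pos 4: 'c' vs 'r' !=
Hamming distance = 3


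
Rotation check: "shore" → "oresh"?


Word: "shore", Candidate: "oresh"
Method: check if candidate is substring of word+word
"shoreshore" contains "oresh"? Yes
Is rotation = Yes


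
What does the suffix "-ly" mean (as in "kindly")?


Suffix: -ly
As in: kindly -> kind + -ly
Meaning = in a manner


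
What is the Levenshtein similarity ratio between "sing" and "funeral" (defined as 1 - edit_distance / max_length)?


Word 1: "sing" (length 4)
Word 2: "funeral" (length 7)
One optimal edit sequence:
  1. substitute 's' -> 'f'  (+1)
  2. substitute 'i' -> 'u'  (+1)
  3. keep 'n'
  4. insert 'e'  (+1)
  5. insert 'r'  (+1)
  6. insert 'a'  (+1)
  7. substitute 'g' -> 'l'  (+1)
Edit distance = 6
Max length = max(4, 7) = 7
Similarity = 1 - 6/7
= 0.1429


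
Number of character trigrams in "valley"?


Word: "valley" (length 6)
Number of 3-grams = length - 3 + 1 = 6 - 3 + 1
= 4


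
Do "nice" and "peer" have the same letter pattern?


Pattern of "nice": [0, 1, 2, 3]
Pattern of "peer": [0, 1, 1, 2]
Patterns do not match
Same pattern = No


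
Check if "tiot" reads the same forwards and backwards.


Word: "tiot"
Reversed: "toit"
Forward == Backward? tiot != toit
Palindrome = No
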